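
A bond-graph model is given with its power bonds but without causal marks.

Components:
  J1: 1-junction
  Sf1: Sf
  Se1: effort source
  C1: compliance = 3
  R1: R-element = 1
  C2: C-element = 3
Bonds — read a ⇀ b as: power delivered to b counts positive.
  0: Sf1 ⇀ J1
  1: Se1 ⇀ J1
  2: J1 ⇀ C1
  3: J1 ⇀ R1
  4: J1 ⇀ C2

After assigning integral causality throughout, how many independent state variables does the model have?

#0 stroke at Sf1  (Sf1 (Sf) sets flow on bond)
#1 stroke at J1  (source Se1 imposes e)
#2 stroke at J1  (J1 flow already set via bond 0)
#3 stroke at J1  (J1: bond 0 brought flow, rest push out)
#4 stroke at J1  (1-jn J1 has f-setter on 0)

2  (C1, C2 all integral)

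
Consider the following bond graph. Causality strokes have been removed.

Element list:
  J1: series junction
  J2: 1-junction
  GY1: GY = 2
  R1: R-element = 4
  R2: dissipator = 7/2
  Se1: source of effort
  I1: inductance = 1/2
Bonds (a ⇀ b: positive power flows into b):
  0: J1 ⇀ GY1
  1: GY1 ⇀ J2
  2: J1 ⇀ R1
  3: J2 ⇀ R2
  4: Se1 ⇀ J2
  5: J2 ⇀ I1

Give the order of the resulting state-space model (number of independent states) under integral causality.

β4 |J2  (Se1: effort source, stroke at far end)
β5 |I1  (I1: I, integral causality)
β1 |J2  (1-jn J2 has f-setter on 5)
β3 |J2  (J2 flow already set via bond 5)
β0 |J1  (GY1 both-in/both-out from 1)
β2 |R1  (J1 needs exactly one f-in)

1  (I1 all integral)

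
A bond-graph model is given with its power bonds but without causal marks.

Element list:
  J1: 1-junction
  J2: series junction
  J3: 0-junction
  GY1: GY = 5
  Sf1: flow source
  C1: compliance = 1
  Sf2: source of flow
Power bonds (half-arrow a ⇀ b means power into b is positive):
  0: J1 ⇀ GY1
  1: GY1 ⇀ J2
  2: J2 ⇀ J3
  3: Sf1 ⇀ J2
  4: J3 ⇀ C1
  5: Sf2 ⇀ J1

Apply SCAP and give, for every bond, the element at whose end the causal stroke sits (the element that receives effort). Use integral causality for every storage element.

bond 0 →J1
bond 1 →J2
bond 2 →J2
bond 3 →Sf1
bond 4 →J3
bond 5 →Sf2

#3 →Sf1  (Sf1: flow source, stroke at near end)
#5 →Sf2  (source Sf2 imposes f)
#0 →J1  (common-f at J1 fixed by 5)
#1 →J2  (1-jn J2 has f-setter on 3)
#2 →J2  (1-jn J2 has f-setter on 3)
#4 →J3  (J3 needs exactly one e-in)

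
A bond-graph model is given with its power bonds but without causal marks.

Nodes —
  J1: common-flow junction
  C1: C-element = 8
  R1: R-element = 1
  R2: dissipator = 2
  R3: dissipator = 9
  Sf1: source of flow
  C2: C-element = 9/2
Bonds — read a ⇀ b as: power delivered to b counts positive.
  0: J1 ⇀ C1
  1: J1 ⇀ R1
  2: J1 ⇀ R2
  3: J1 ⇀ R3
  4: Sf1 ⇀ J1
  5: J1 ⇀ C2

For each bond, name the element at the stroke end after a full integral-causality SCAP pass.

b0 stroke at J1
b1 stroke at J1
b2 stroke at J1
b3 stroke at J1
b4 stroke at Sf1
b5 stroke at J1

b4 |Sf1  (source Sf1 imposes f)
b0 |J1  (1-jn J1 has f-setter on 4)
b1 |J1  (J1 flow already set via bond 4)
b2 |J1  (J1: bond 4 brought flow, rest push out)
b3 |J1  (J1: bond 4 brought flow, rest push out)
b5 |J1  (J1: bond 4 brought flow, rest push out)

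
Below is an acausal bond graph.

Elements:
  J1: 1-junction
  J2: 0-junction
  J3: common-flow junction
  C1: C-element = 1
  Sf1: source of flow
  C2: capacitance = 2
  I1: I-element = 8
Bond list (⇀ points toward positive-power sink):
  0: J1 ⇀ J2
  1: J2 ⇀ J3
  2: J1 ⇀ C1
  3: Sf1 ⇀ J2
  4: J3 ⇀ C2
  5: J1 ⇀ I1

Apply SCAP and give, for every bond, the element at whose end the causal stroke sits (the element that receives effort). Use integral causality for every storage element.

b3 stroke at Sf1  (Sf1 (Sf) sets flow on bond)
b2 stroke at J1  (prefer integral on C1)
b4 stroke at J3  (C2 outputs effort q/C2)
b1 stroke at J2  (only one flow-in slot at J3)
b0 stroke at J1  (0-jn J2 has e-setter on 1)
b5 stroke at I1  (J1 needs exactly one f-in)

#0 stroke at J1
#1 stroke at J2
#2 stroke at J1
#3 stroke at Sf1
#4 stroke at J3
#5 stroke at I1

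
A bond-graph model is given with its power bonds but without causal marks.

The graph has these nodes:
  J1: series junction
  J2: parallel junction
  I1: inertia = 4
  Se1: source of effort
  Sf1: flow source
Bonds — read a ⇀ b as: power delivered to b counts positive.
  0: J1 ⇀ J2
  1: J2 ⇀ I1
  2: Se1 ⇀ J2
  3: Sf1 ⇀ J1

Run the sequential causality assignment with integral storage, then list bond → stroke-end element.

β2 stroke at J2  (Se1 fixes effort; stroke away)
β3 stroke at Sf1  (Sf1: flow source, stroke at near end)
β0 stroke at J1  (common-f at J1 fixed by 3)
β1 stroke at I1  (J2: bond 2 brought effort, rest push out)

b0 →J1
b1 →I1
b2 →J2
b3 →Sf1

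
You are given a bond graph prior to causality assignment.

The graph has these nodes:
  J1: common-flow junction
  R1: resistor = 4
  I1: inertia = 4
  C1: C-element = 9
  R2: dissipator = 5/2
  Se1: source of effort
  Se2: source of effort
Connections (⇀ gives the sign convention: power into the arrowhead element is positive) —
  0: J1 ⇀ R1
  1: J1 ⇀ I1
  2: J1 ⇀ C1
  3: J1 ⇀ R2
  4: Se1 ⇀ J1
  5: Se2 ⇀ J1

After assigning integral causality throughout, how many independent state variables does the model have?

#4 stroke→J1  (source Se1 imposes e)
#5 stroke→J1  (Se2 fixes effort; stroke away)
#1 stroke→I1  (I1 integral (f out))
#0 stroke→J1  (J1: bond 1 brought flow, rest push out)
#2 stroke→J1  (1-jn J1 has f-setter on 1)
#3 stroke→J1  (J1 flow already set via bond 1)

2  (C1, I1 all integral)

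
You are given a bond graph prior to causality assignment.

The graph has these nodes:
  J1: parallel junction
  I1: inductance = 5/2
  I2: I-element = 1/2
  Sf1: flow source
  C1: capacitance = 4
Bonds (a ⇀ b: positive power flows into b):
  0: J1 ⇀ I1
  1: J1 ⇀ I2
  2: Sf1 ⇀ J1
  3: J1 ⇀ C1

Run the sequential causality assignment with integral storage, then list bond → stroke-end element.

b2 stroke at Sf1  (Sf1 (Sf) sets flow on bond)
b0 stroke at I1  (I1: I, integral causality)
b1 stroke at I2  (I2 integral (f out))
b3 stroke at J1  (closing 0-jn rule on J1)

β0 →I1
β1 →I2
β2 →Sf1
β3 →J1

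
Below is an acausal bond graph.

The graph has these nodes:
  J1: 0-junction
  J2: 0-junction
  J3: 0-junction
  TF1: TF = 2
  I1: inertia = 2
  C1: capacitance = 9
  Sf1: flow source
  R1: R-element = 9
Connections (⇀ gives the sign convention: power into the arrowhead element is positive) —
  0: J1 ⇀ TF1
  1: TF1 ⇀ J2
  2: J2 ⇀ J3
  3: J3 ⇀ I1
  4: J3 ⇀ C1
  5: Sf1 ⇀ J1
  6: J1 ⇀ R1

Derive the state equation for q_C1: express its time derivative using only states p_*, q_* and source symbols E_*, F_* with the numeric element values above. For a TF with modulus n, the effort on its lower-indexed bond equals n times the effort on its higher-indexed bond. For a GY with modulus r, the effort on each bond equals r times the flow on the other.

b5 stroke→Sf1  (source Sf1 imposes f)
b3 stroke→I1  (I1: I, integral causality)
b4 stroke→J3  (C1 integral (e out))
b2 stroke→J2  (0-jn J3 has e-setter on 4)
b1 stroke→TF1  (0-jn J2 has e-setter on 2)
b0 stroke→J1  (TF1 one-in-one-out from 1)
b6 stroke→R1  (J1: bond 0 brought effort, rest push out)

dq_C1/dt = 2*F_Sf1 - p_I1/2 - 4*q_C1/81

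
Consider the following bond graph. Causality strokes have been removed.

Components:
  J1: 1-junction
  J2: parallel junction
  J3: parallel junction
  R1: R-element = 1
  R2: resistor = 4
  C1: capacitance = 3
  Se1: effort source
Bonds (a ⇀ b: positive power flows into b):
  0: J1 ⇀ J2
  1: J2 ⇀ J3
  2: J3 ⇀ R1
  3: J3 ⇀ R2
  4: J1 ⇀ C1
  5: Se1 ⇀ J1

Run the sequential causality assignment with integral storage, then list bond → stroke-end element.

b0 →J2
b1 →J3
b2 →R1
b3 →R2
b4 →J1
b5 →J1

b5 stroke→J1  (Se1: effort source, stroke at far end)
b4 stroke→J1  (prefer integral on C1)
b0 stroke→J2  (closing 1-jn rule on J1)
b1 stroke→J3  (J2 effort already set via bond 0)
b2 stroke→R1  (J3: bond 1 brought effort, rest push out)
b3 stroke→R2  (common-e at J3 fixed by 1)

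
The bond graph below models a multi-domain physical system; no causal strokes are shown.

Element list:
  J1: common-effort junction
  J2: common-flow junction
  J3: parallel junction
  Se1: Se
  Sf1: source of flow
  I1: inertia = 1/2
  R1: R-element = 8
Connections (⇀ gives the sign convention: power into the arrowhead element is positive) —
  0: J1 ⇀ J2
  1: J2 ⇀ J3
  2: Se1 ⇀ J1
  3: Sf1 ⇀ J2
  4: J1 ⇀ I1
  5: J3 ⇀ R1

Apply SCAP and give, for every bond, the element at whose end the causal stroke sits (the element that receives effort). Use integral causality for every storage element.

b2 →J1  (source Se1 imposes e)
b3 →Sf1  (source Sf1 imposes f)
b0 →J2  (0-jn J1 has e-setter on 2)
b4 →I1  (common-e at J1 fixed by 2)
b1 →J2  (J2 flow already set via bond 3)
b5 →J3  (J3 needs exactly one e-in)

#0 stroke at J2
#1 stroke at J2
#2 stroke at J1
#3 stroke at Sf1
#4 stroke at I1
#5 stroke at J3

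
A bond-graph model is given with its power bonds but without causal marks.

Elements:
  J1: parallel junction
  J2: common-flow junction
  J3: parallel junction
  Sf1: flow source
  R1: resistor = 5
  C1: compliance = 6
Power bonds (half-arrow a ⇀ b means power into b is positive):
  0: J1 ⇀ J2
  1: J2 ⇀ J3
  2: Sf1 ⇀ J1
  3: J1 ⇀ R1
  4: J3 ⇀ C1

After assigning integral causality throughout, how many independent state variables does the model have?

1  (C1 all integral)

#2 |Sf1  (Sf1 (Sf) sets flow on bond)
#4 |J3  (C1 integral (e out))
#1 |J2  (J3 effort already set via bond 4)
#0 |J1  (J2: last free bond brings flow in)
#3 |R1  (J1: bond 0 brought effort, rest push out)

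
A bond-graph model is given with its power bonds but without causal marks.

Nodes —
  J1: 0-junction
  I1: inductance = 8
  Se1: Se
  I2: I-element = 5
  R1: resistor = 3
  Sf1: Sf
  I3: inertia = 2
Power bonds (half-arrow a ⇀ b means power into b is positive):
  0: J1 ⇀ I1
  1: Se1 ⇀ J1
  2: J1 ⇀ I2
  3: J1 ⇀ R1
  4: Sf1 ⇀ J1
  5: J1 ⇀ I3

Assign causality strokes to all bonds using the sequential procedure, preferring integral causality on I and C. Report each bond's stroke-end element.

b1 →J1  (source Se1 imposes e)
b4 →Sf1  (Sf1: flow source, stroke at near end)
b0 →I1  (0-jn J1 has e-setter on 1)
b2 →I2  (J1 effort already set via bond 1)
b3 →R1  (J1 effort already set via bond 1)
b5 →I3  (J1: bond 1 brought effort, rest push out)

bond 0 stroke→I1
bond 1 stroke→J1
bond 2 stroke→I2
bond 3 stroke→R1
bond 4 stroke→Sf1
bond 5 stroke→I3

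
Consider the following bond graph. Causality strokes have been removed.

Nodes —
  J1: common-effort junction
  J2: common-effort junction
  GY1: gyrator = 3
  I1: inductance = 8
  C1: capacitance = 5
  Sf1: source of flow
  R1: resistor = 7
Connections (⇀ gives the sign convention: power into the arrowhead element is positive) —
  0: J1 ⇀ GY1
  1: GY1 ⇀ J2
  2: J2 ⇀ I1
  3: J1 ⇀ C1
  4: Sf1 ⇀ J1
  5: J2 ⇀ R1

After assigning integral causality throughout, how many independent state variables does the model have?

β4 →Sf1  (Sf1 fixes flow; stroke at Sf1)
β2 →I1  (prefer integral on I1)
β3 →J1  (prefer integral on C1)
β0 →GY1  (J1: bond 3 brought effort, rest push out)
β1 →GY1  (GY1 both-in/both-out from 0)
β5 →J2  (J2 needs exactly one e-in)

2  (C1, I1 all integral)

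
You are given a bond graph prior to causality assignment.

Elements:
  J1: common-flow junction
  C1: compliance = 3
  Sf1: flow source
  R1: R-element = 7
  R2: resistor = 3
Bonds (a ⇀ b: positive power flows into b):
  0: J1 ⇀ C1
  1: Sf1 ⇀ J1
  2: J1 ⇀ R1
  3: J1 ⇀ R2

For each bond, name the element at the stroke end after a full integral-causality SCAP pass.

b1 stroke at Sf1  (Sf1: flow source, stroke at near end)
b0 stroke at J1  (J1 flow already set via bond 1)
b2 stroke at J1  (1-jn J1 has f-setter on 1)
b3 stroke at J1  (1-jn J1 has f-setter on 1)

b0 →J1
b1 →Sf1
b2 →J1
b3 →J1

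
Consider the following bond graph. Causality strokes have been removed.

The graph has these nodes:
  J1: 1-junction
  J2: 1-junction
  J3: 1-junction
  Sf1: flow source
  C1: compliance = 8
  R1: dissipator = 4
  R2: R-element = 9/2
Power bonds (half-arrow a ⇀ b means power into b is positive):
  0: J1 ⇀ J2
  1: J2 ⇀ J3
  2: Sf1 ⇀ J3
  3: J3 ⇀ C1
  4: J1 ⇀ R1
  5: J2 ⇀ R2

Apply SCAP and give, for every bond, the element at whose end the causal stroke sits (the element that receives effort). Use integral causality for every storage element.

bond 0 |J2
bond 1 |J3
bond 2 |Sf1
bond 3 |J3
bond 4 |J1
bond 5 |J2

β2 stroke at Sf1  (Sf1 (Sf) sets flow on bond)
β1 stroke at J3  (1-jn J3 has f-setter on 2)
β3 stroke at J3  (J3: bond 2 brought flow, rest push out)
β0 stroke at J2  (common-f at J2 fixed by 1)
β5 stroke at J2  (J2: bond 1 brought flow, rest push out)
β4 stroke at J1  (J1 flow already set via bond 0)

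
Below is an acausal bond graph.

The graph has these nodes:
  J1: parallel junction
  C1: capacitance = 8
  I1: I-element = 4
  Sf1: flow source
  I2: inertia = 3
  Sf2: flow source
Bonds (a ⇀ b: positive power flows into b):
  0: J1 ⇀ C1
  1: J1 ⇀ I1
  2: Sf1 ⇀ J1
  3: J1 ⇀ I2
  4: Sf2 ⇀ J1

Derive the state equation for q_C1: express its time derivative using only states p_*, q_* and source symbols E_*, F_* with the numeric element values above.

dq_C1/dt = F_Sf1 + F_Sf2 - p_I1/4 - p_I2/3

b2 stroke→Sf1  (Sf1 fixes flow; stroke at Sf1)
b4 stroke→Sf2  (source Sf2 imposes f)
b0 stroke→J1  (prefer integral on C1)
b1 stroke→I1  (0-jn J1 has e-setter on 0)
b3 stroke→I2  (J1 effort already set via bond 0)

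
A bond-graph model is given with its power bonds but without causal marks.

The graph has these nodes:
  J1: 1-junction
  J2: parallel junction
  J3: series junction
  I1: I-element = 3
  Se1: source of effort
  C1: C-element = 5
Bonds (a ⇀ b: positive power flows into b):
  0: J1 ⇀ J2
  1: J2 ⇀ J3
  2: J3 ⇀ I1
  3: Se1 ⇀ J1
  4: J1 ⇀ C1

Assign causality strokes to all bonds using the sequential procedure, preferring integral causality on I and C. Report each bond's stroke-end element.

b0 |J2
b1 |J3
b2 |I1
b3 |J1
b4 |J1

b3 →J1  (Se1: effort source, stroke at far end)
b2 →I1  (I1 integral (f out))
b1 →J3  (common-f at J3 fixed by 2)
b0 →J2  (J2 needs exactly one e-in)
b4 →J1  (common-f at J1 fixed by 0)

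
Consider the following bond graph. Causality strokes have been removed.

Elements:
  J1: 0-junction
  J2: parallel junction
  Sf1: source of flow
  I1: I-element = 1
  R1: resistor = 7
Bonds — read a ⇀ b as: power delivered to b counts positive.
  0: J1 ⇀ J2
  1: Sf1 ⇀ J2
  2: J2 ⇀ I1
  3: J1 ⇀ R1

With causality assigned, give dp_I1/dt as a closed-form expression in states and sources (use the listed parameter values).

β1 stroke at Sf1  (source Sf1 imposes f)
β2 stroke at I1  (prefer integral on I1)
β0 stroke at J2  (only one effort-in slot at J2)
β3 stroke at J1  (J1 needs exactly one e-in)

dp_I1/dt = 7*F_Sf1 - 7*p_I1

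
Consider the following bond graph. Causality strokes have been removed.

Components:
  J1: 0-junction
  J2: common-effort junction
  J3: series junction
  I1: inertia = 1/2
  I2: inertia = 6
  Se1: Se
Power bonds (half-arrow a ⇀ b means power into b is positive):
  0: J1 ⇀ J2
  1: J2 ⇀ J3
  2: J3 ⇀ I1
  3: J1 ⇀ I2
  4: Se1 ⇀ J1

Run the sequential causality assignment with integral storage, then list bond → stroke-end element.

β0 →J2
β1 →J3
β2 →I1
β3 →I2
β4 →J1

#4 |J1  (Se1 fixes effort; stroke away)
#0 |J2  (J1 effort already set via bond 4)
#3 |I2  (J1: bond 4 brought effort, rest push out)
#1 |J3  (common-e at J2 fixed by 0)
#2 |I1  (J3: last free bond brings flow in)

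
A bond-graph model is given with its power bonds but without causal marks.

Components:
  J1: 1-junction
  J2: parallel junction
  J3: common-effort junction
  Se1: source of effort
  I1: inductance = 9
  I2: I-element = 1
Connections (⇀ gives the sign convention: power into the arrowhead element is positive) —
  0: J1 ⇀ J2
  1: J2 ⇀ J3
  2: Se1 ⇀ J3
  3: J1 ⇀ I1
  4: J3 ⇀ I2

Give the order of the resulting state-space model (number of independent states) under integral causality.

β2 stroke→J3  (Se1 fixes effort; stroke away)
β1 stroke→J2  (common-e at J3 fixed by 2)
β4 stroke→I2  (0-jn J3 has e-setter on 2)
β0 stroke→J1  (0-jn J2 has e-setter on 1)
β3 stroke→I1  (J1: last free bond brings flow in)

2  (I1, I2 all integral)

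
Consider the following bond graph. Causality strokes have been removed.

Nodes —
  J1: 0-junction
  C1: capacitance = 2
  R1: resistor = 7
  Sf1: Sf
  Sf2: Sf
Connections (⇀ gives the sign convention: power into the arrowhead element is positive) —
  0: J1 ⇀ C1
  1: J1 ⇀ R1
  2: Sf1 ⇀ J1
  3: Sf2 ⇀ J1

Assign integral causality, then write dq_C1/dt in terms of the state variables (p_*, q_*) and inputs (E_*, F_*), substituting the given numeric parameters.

β2 stroke→Sf1  (source Sf1 imposes f)
β3 stroke→Sf2  (Sf2 (Sf) sets flow on bond)
β0 stroke→J1  (C1: C, integral causality)
β1 stroke→R1  (0-jn J1 has e-setter on 0)

dq_C1/dt = F_Sf1 + F_Sf2 - q_C1/14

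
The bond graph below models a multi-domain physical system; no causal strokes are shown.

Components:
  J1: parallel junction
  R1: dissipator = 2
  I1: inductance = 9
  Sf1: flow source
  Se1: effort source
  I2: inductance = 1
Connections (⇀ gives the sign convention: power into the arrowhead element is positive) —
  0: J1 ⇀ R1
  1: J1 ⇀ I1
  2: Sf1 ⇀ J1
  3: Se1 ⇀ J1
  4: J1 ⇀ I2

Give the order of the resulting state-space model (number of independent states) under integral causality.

β2 →Sf1  (Sf1: flow source, stroke at near end)
β3 →J1  (Se1: effort source, stroke at far end)
β0 →R1  (J1: bond 3 brought effort, rest push out)
β1 →I1  (common-e at J1 fixed by 3)
β4 →I2  (common-e at J1 fixed by 3)

2  (I1, I2 all integral)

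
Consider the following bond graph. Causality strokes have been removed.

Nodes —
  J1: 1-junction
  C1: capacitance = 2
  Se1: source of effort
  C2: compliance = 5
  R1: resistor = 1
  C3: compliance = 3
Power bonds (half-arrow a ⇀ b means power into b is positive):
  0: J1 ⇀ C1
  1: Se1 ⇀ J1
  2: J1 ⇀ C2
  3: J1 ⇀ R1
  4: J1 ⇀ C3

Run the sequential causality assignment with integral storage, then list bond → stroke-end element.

b1 stroke→J1  (Se1 (Se) sets effort on bond)
b0 stroke→J1  (prefer integral on C1)
b2 stroke→J1  (C2 outputs effort q/C2)
b4 stroke→J1  (C3: C, integral causality)
b3 stroke→R1  (only one flow-in slot at J1)

#0 →J1
#1 →J1
#2 →J1
#3 →R1
#4 →J1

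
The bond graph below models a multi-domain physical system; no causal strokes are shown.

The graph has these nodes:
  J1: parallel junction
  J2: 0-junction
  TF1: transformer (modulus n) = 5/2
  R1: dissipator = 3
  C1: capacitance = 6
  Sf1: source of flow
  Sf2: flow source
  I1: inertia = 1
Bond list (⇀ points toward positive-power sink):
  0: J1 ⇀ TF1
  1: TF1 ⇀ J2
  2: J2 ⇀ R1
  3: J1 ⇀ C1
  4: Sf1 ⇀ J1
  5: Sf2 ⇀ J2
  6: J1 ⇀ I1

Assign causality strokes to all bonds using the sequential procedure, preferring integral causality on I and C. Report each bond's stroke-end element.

β4 →Sf1  (Sf1 fixes flow; stroke at Sf1)
β5 →Sf2  (Sf2 fixes flow; stroke at Sf2)
β3 →J1  (prefer integral on C1)
β0 →TF1  (0-jn J1 has e-setter on 3)
β6 →I1  (J1 effort already set via bond 3)
β1 →J2  (through TF1, causality passes straight; one stroke at TF1)
β2 →R1  (common-e at J2 fixed by 1)

b0 →TF1
b1 →J2
b2 →R1
b3 →J1
b4 →Sf1
b5 →Sf2
b6 →I1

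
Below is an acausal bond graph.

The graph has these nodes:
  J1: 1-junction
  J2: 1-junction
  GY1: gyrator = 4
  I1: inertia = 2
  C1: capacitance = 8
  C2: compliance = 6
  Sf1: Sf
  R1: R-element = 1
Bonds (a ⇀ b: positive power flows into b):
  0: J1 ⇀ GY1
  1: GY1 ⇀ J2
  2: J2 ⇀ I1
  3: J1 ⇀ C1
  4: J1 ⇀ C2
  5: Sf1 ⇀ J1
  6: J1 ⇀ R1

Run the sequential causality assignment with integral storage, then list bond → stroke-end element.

β0 stroke→J1
β1 stroke→J2
β2 stroke→I1
β3 stroke→J1
β4 stroke→J1
β5 stroke→Sf1
β6 stroke→J1

b5 stroke→Sf1  (Sf1 fixes flow; stroke at Sf1)
b0 stroke→J1  (J1 flow already set via bond 5)
b3 stroke→J1  (common-f at J1 fixed by 5)
b4 stroke→J1  (J1: bond 5 brought flow, rest push out)
b6 stroke→J1  (1-jn J1 has f-setter on 5)
b1 stroke→J2  (GY1 both-in/both-out from 0)
b2 stroke→I1  (J2 needs exactly one f-in)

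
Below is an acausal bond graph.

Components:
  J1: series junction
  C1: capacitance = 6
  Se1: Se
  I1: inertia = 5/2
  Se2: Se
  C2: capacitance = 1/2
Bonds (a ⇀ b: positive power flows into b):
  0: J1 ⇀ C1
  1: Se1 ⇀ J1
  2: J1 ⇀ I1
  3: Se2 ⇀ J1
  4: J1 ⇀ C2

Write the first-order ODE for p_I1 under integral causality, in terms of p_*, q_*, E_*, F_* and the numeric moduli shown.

#1 →J1  (Se1: effort source, stroke at far end)
#3 →J1  (Se2: effort source, stroke at far end)
#0 →J1  (C1 outputs effort q/C1)
#2 →I1  (I1 outputs flow p/I1)
#4 →J1  (common-f at J1 fixed by 2)

dp_I1/dt = E_Se1 + E_Se2 - q_C1/6 - 2*q_C2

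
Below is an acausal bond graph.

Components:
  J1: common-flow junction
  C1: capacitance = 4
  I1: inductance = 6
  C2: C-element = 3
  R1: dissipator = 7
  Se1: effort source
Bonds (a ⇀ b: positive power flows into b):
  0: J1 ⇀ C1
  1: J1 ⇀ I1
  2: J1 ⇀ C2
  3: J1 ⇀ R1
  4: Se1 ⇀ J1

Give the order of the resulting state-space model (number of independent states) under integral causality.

3  (C1, C2, I1 all integral)

b4 |J1  (source Se1 imposes e)
b0 |J1  (C1 integral (e out))
b1 |I1  (I1 outputs flow p/I1)
b2 |J1  (1-jn J1 has f-setter on 1)
b3 |J1  (J1: bond 1 brought flow, rest push out)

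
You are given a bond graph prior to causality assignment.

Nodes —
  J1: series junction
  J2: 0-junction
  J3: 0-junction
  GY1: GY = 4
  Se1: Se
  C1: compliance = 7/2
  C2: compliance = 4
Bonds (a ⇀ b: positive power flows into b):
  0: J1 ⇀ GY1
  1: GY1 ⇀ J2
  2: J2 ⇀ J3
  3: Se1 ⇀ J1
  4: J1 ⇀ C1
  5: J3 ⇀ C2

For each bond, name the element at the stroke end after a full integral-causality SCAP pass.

#0 |GY1
#1 |GY1
#2 |J2
#3 |J1
#4 |J1
#5 |J3

b3 →J1  (source Se1 imposes e)
b4 →J1  (C1: C, integral causality)
b0 →GY1  (only one flow-in slot at J1)
b1 →GY1  (GY1: gyrator matches bond 0)
b2 →J2  (only one effort-in slot at J2)
b5 →J3  (J3 needs exactly one e-in)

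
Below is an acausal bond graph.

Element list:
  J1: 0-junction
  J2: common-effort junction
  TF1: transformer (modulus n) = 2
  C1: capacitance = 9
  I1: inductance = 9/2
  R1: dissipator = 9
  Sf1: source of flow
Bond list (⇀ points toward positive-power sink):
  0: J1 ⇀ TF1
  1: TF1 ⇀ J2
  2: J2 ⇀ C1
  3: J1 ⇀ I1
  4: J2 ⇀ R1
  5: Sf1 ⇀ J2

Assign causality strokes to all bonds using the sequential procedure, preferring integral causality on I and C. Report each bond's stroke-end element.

bond 5 |Sf1  (Sf1 fixes flow; stroke at Sf1)
bond 2 |J2  (C1 integral (e out))
bond 1 |TF1  (common-e at J2 fixed by 2)
bond 4 |R1  (common-e at J2 fixed by 2)
bond 0 |J1  (TF TF1: opposite of bond 1)
bond 3 |I1  (common-e at J1 fixed by 0)

bond 0 |J1
bond 1 |TF1
bond 2 |J2
bond 3 |I1
bond 4 |R1
bond 5 |Sf1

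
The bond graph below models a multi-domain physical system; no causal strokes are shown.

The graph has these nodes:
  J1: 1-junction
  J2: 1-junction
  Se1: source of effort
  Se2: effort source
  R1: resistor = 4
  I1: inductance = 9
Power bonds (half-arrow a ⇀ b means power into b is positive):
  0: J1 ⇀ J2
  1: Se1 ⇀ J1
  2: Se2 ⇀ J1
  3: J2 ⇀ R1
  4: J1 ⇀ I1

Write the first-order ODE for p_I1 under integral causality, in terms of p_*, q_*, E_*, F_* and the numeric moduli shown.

b1 stroke at J1  (Se1: effort source, stroke at far end)
b2 stroke at J1  (Se2 fixes effort; stroke away)
b4 stroke at I1  (prefer integral on I1)
b0 stroke at J1  (1-jn J1 has f-setter on 4)
b3 stroke at J2  (J2 flow already set via bond 0)

dp_I1/dt = E_Se1 + E_Se2 - 4*p_I1/9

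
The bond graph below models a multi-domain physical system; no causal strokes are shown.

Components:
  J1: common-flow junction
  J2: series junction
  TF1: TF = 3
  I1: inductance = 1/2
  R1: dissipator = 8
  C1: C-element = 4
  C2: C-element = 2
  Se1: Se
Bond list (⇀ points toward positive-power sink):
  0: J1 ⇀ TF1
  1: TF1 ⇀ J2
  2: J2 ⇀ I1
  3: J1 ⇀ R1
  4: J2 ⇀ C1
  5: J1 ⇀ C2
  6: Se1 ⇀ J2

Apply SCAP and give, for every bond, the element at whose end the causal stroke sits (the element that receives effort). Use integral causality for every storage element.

bond 0 stroke at TF1
bond 1 stroke at J2
bond 2 stroke at I1
bond 3 stroke at J1
bond 4 stroke at J2
bond 5 stroke at J1
bond 6 stroke at J2

b6 stroke at J2  (Se1 (Se) sets effort on bond)
b2 stroke at I1  (I1 outputs flow p/I1)
b1 stroke at J2  (common-f at J2 fixed by 2)
b4 stroke at J2  (1-jn J2 has f-setter on 2)
b0 stroke at TF1  (TF1 one-in-one-out from 1)
b3 stroke at J1  (1-jn J1 has f-setter on 0)
b5 stroke at J1  (common-f at J1 fixed by 0)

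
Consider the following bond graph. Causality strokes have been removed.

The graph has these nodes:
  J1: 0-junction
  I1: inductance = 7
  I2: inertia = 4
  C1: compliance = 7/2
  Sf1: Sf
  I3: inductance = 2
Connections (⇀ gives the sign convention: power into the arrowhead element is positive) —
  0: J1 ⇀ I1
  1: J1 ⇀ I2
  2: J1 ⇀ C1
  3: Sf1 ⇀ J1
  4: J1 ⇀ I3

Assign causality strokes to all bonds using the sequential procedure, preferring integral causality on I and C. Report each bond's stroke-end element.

#0 stroke→I1
#1 stroke→I2
#2 stroke→J1
#3 stroke→Sf1
#4 stroke→I3

bond 3 stroke→Sf1  (source Sf1 imposes f)
bond 0 stroke→I1  (I1 integral (f out))
bond 1 stroke→I2  (I2: I, integral causality)
bond 2 stroke→J1  (prefer integral on C1)
bond 4 stroke→I3  (common-e at J1 fixed by 2)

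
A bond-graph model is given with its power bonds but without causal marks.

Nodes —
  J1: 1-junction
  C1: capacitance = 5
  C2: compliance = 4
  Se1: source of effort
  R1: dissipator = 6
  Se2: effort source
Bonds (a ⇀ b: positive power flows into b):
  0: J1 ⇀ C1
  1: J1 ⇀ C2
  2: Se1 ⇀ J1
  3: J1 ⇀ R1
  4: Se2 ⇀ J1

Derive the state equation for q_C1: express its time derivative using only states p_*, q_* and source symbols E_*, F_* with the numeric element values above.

dq_C1/dt = E_Se1/6 + E_Se2/6 - q_C1/30 - q_C2/24

bond 2 |J1  (Se1 fixes effort; stroke away)
bond 4 |J1  (Se2 fixes effort; stroke away)
bond 0 |J1  (C1: C, integral causality)
bond 1 |J1  (C2: C, integral causality)
bond 3 |R1  (only one flow-in slot at J1)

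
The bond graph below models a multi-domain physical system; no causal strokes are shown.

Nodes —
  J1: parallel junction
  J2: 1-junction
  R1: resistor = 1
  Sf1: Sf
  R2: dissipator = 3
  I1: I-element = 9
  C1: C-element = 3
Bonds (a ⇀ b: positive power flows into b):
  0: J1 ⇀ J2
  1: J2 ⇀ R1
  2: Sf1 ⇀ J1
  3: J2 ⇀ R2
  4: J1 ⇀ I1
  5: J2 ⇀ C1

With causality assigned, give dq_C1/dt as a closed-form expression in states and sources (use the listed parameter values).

dq_C1/dt = F_Sf1 - p_I1/9

#2 →Sf1  (Sf1 fixes flow; stroke at Sf1)
#4 →I1  (I1: I, integral causality)
#0 →J1  (only one effort-in slot at J1)
#1 →J2  (common-f at J2 fixed by 0)
#3 →J2  (common-f at J2 fixed by 0)
#5 →J2  (1-jn J2 has f-setter on 0)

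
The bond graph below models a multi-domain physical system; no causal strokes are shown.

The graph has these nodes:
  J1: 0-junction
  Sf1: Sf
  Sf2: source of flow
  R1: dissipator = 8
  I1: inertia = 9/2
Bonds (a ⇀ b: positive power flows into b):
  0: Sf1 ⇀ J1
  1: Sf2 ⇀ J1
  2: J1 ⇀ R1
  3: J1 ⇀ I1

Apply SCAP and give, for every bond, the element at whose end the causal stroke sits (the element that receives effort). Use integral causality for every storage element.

β0 stroke at Sf1
β1 stroke at Sf2
β2 stroke at J1
β3 stroke at I1

#0 stroke→Sf1  (Sf1 fixes flow; stroke at Sf1)
#1 stroke→Sf2  (Sf2: flow source, stroke at near end)
#3 stroke→I1  (I1 integral (f out))
#2 stroke→J1  (J1 needs exactly one e-in)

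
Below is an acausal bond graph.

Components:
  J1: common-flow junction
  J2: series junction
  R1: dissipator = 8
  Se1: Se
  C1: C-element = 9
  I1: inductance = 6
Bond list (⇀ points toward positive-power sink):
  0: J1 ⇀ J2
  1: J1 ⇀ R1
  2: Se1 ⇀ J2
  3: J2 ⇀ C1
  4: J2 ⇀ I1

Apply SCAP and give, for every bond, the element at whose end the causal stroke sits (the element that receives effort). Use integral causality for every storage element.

bond 2 stroke→J2  (Se1: effort source, stroke at far end)
bond 3 stroke→J2  (C1 outputs effort q/C1)
bond 4 stroke→I1  (I1: I, integral causality)
bond 0 stroke→J2  (J2 flow already set via bond 4)
bond 1 stroke→J1  (J1: bond 0 brought flow, rest push out)

β0 →J2
β1 →J1
β2 →J2
β3 →J2
β4 →I1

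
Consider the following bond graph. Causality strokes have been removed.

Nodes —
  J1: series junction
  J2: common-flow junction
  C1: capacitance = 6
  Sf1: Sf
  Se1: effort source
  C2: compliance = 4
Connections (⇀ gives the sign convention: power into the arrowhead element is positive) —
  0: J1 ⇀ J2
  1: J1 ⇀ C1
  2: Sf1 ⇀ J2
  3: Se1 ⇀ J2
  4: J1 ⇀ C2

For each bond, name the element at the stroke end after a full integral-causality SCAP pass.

#0 |J2
#1 |J1
#2 |Sf1
#3 |J2
#4 |J1

β2 stroke at Sf1  (Sf1: flow source, stroke at near end)
β3 stroke at J2  (source Se1 imposes e)
β0 stroke at J2  (J2: bond 2 brought flow, rest push out)
β1 stroke at J1  (J1 flow already set via bond 0)
β4 stroke at J1  (common-f at J1 fixed by 0)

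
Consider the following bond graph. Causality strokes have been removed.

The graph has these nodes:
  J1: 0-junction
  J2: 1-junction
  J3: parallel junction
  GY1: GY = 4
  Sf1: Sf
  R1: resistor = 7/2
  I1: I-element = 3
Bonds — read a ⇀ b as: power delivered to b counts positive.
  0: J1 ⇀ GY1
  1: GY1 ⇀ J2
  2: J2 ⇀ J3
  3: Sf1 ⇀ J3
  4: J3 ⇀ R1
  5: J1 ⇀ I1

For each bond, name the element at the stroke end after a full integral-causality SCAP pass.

bond 3 stroke at Sf1  (Sf1 (Sf) sets flow on bond)
bond 5 stroke at I1  (I1 outputs flow p/I1)
bond 0 stroke at J1  (J1 needs exactly one e-in)
bond 1 stroke at J2  (through GY1, causality inverts; strokes same side of GY1)
bond 2 stroke at J3  (closing 1-jn rule on J2)
bond 4 stroke at R1  (J3 effort already set via bond 2)

β0 →J1
β1 →J2
β2 →J3
β3 →Sf1
β4 →R1
β5 →I1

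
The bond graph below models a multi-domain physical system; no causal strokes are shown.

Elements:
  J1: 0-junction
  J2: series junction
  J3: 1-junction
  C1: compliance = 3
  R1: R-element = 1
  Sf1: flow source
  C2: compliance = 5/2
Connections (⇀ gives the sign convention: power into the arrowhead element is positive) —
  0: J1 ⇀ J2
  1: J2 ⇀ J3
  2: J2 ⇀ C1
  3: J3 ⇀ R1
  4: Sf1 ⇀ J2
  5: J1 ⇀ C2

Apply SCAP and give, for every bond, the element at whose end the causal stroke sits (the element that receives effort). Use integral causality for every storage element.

b4 |Sf1  (Sf1 (Sf) sets flow on bond)
b0 |J2  (J2: bond 4 brought flow, rest push out)
b1 |J2  (J2: bond 4 brought flow, rest push out)
b2 |J2  (J2: bond 4 brought flow, rest push out)
b3 |J3  (common-f at J3 fixed by 1)
b5 |J1  (only one effort-in slot at J1)

bond 0 stroke at J2
bond 1 stroke at J2
bond 2 stroke at J2
bond 3 stroke at J3
bond 4 stroke at Sf1
bond 5 stroke at J1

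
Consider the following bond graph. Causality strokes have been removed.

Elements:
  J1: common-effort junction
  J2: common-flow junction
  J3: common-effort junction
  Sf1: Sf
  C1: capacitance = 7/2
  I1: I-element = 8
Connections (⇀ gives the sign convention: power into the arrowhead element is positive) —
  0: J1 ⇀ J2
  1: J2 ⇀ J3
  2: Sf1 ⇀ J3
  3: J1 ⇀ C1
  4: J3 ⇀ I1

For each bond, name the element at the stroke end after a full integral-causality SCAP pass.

#2 →Sf1  (Sf1 fixes flow; stroke at Sf1)
#3 →J1  (C1 integral (e out))
#0 →J2  (J1: bond 3 brought effort, rest push out)
#1 →J3  (J2 needs exactly one f-in)
#4 →I1  (J3 effort already set via bond 1)

b0 stroke at J2
b1 stroke at J3
b2 stroke at Sf1
b3 stroke at J1
b4 stroke at I1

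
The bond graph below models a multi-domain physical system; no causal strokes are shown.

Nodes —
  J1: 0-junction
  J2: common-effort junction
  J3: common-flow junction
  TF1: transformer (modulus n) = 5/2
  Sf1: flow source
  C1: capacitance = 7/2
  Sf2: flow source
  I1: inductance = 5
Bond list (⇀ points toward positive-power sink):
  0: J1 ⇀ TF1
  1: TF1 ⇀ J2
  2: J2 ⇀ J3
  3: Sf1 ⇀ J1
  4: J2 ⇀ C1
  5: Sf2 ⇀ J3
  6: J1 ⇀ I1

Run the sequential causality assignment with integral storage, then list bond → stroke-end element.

b3 stroke at Sf1  (Sf1 (Sf) sets flow on bond)
b5 stroke at Sf2  (Sf2: flow source, stroke at near end)
b2 stroke at J3  (J3: bond 5 brought flow, rest push out)
b4 stroke at J2  (C1 outputs effort q/C1)
b1 stroke at TF1  (J2 effort already set via bond 4)
b0 stroke at J1  (TF1 one-in-one-out from 1)
b6 stroke at I1  (common-e at J1 fixed by 0)

bond 0 stroke at J1
bond 1 stroke at TF1
bond 2 stroke at J3
bond 3 stroke at Sf1
bond 4 stroke at J2
bond 5 stroke at Sf2
bond 6 stroke at I1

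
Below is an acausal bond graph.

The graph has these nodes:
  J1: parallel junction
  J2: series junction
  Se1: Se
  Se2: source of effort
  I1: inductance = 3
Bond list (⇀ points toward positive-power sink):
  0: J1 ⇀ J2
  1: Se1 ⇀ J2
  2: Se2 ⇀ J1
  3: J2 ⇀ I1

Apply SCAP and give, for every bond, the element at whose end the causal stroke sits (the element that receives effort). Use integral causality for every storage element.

β0 stroke→J2
β1 stroke→J2
β2 stroke→J1
β3 stroke→I1

#1 stroke at J2  (Se1 fixes effort; stroke away)
#2 stroke at J1  (Se2 (Se) sets effort on bond)
#0 stroke at J2  (J1 effort already set via bond 2)
#3 stroke at I1  (J2: last free bond brings flow in)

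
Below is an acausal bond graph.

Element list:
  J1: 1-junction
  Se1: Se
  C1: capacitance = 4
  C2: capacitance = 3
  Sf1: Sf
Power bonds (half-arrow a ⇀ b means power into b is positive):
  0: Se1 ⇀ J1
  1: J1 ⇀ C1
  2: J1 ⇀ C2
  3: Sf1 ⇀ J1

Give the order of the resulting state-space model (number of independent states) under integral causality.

2  (C1, C2 all integral)

b0 |J1  (Se1: effort source, stroke at far end)
b3 |Sf1  (Sf1 fixes flow; stroke at Sf1)
b1 |J1  (1-jn J1 has f-setter on 3)
b2 |J1  (J1 flow already set via bond 3)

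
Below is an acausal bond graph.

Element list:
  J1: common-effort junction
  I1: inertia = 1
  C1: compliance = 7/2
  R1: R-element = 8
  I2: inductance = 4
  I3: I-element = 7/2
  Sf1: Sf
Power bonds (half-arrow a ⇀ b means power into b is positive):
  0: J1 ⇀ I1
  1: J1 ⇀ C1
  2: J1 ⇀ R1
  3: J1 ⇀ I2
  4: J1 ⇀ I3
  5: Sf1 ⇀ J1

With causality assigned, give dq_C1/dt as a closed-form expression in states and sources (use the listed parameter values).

b5 stroke→Sf1  (Sf1 fixes flow; stroke at Sf1)
b0 stroke→I1  (I1 outputs flow p/I1)
b1 stroke→J1  (prefer integral on C1)
b2 stroke→R1  (J1: bond 1 brought effort, rest push out)
b3 stroke→I2  (0-jn J1 has e-setter on 1)
b4 stroke→I3  (J1 effort already set via bond 1)

dq_C1/dt = F_Sf1 - p_I1 - p_I2/4 - 2*p_I3/7 - q_C1/28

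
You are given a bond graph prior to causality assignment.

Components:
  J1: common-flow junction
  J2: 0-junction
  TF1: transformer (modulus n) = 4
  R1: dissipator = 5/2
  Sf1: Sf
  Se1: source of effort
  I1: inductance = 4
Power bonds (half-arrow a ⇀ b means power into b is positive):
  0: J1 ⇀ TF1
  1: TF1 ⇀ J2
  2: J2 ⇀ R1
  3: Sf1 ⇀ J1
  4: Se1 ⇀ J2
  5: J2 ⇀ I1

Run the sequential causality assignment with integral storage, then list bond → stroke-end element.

bond 0 →J1
bond 1 →TF1
bond 2 →R1
bond 3 →Sf1
bond 4 →J2
bond 5 →I1

b3 stroke→Sf1  (Sf1 fixes flow; stroke at Sf1)
b4 stroke→J2  (Se1: effort source, stroke at far end)
b0 stroke→J1  (J1 flow already set via bond 3)
b1 stroke→TF1  (J2: bond 4 brought effort, rest push out)
b2 stroke→R1  (J2: bond 4 brought effort, rest push out)
b5 stroke→I1  (J2: bond 4 brought effort, rest push out)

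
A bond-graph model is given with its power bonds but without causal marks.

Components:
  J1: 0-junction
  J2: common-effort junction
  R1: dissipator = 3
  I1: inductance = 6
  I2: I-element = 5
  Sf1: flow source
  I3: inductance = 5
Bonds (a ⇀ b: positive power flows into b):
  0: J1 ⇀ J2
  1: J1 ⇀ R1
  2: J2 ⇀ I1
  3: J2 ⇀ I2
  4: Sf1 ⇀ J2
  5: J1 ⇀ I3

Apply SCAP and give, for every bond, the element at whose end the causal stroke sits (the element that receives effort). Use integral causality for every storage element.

#0 →J2
#1 →J1
#2 →I1
#3 →I2
#4 →Sf1
#5 →I3

bond 4 →Sf1  (Sf1 fixes flow; stroke at Sf1)
bond 2 →I1  (I1: I, integral causality)
bond 3 →I2  (prefer integral on I2)
bond 0 →J2  (J2: last free bond brings effort in)
bond 5 →I3  (I3 outputs flow p/I3)
bond 1 →J1  (closing 0-jn rule on J1)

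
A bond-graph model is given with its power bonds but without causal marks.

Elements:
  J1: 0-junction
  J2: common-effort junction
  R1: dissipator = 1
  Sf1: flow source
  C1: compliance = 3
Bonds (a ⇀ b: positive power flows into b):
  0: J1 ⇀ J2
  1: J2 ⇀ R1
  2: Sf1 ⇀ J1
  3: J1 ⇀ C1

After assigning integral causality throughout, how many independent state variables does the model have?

1  (C1 all integral)

bond 2 →Sf1  (source Sf1 imposes f)
bond 3 →J1  (C1 outputs effort q/C1)
bond 0 →J2  (J1: bond 3 brought effort, rest push out)
bond 1 →R1  (J2 effort already set via bond 0)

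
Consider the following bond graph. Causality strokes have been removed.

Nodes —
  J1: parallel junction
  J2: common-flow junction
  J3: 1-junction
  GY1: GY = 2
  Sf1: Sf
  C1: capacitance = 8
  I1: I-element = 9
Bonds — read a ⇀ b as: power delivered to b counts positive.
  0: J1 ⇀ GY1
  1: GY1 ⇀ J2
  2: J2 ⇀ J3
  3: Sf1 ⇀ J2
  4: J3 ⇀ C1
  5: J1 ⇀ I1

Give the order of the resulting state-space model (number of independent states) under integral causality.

bond 3 stroke→Sf1  (Sf1 fixes flow; stroke at Sf1)
bond 1 stroke→J2  (J2 flow already set via bond 3)
bond 2 stroke→J2  (J2 flow already set via bond 3)
bond 4 stroke→J3  (common-f at J3 fixed by 2)
bond 0 stroke→J1  (GY1: gyrator matches bond 1)
bond 5 stroke→I1  (0-jn J1 has e-setter on 0)

2  (C1, I1 all integral)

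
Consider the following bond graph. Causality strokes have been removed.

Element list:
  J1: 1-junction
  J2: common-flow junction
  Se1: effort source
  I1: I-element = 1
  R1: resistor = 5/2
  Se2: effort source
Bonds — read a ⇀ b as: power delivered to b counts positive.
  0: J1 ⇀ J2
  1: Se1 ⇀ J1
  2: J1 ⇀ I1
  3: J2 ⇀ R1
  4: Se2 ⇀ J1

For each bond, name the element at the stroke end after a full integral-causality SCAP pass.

#0 |J1
#1 |J1
#2 |I1
#3 |J2
#4 |J1

β1 stroke at J1  (source Se1 imposes e)
β4 stroke at J1  (Se2 fixes effort; stroke away)
β2 stroke at I1  (I1: I, integral causality)
β0 stroke at J1  (1-jn J1 has f-setter on 2)
β3 stroke at J2  (J2 flow already set via bond 0)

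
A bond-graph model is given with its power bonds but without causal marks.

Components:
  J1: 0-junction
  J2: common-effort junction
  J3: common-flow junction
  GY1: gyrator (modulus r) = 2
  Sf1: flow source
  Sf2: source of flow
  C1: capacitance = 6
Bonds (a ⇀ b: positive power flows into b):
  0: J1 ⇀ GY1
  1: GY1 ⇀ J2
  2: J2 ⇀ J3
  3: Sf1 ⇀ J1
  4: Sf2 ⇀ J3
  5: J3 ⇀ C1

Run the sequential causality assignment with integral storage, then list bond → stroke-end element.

b0 →J1
b1 →J2
b2 →J3
b3 →Sf1
b4 →Sf2
b5 →J3

bond 3 |Sf1  (Sf1: flow source, stroke at near end)
bond 4 |Sf2  (source Sf2 imposes f)
bond 0 |J1  (closing 0-jn rule on J1)
bond 2 |J3  (1-jn J3 has f-setter on 4)
bond 5 |J3  (1-jn J3 has f-setter on 4)
bond 1 |J2  (GY GY1: same side as bond 0)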